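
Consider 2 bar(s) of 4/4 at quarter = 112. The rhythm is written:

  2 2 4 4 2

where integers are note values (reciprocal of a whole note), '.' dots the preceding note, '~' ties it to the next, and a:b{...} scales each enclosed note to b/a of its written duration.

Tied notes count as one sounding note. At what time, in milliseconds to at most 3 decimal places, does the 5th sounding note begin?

note 5 onset = 6b = 3214.286ms

1. 0.0ms @ 0 + 1071.429ms (2)
2. 1071.429ms @ 2 + 1071.429ms (2)
3. 2142.857ms @ 4 + 535.714ms (1)
4. 2678.571ms @ 5 + 535.714ms (1)
5. 3214.286ms @ 6 + 1071.429ms (2)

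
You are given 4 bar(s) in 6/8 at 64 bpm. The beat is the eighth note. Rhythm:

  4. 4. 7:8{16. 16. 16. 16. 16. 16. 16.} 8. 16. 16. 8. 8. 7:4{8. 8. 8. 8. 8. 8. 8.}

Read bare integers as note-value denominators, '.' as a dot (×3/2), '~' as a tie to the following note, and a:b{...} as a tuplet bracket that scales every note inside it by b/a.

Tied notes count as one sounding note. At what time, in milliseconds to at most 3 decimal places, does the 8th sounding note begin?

note 8 onset = 72/7b = 9642.857ms

1. 0.0ms @ 0 + 2812.5ms (3)
2. 2812.5ms @ 3 + 2812.5ms (3)
3. 5625.0ms @ 6 + 803.571ms (6/7)
4. 6428.571ms @ 48/7 + 803.571ms (6/7)
5. 7232.143ms @ 54/7 + 803.571ms (6/7)
6. 8035.714ms @ 60/7 + 803.571ms (6/7)
7. 8839.286ms @ 66/7 + 803.571ms (6/7)
8. 9642.857ms @ 72/7 + 803.571ms (6/7)
9. 10446.429ms @ 78/7 + 803.571ms (6/7)
10. 11250.0ms @ 12 + 1406.25ms (3/2)
11. 12656.25ms @ 27/2 + 703.125ms (3/4)
12. 13359.375ms @ 57/4 + 703.125ms (3/4)
13. 14062.5ms @ 15 + 1406.25ms (3/2)
14. 15468.75ms @ 33/2 + 1406.25ms (3/2)
15. 16875.0ms @ 18 + 803.571ms (6/7)
16. 17678.571ms @ 132/7 + 803.571ms (6/7)
17. 18482.143ms @ 138/7 + 803.571ms (6/7)
18. 19285.714ms @ 144/7 + 803.571ms (6/7)
19. 20089.286ms @ 150/7 + 803.571ms (6/7)
20. 20892.857ms @ 156/7 + 803.571ms (6/7)
21. 21696.429ms @ 162/7 + 803.571ms (6/7)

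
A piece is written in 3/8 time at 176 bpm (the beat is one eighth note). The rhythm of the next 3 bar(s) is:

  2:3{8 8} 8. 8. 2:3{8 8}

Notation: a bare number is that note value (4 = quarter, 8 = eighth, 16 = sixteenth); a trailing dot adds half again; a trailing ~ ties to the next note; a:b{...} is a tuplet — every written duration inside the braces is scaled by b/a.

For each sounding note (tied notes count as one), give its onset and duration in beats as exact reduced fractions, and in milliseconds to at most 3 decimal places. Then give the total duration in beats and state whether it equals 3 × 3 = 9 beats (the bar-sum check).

1) 0.0ms=0b +511.364ms=3/2b
2) 511.364ms=3/2b +511.364ms=3/2b
3) 1022.727ms=3b +511.364ms=3/2b
4) 1534.091ms=9/2b +511.364ms=3/2b
5) 2045.455ms=6b +511.364ms=3/2b
6) 2556.818ms=15/2b +511.364ms=3/2b
Σ=9b of 9 (176bpm 3/8) — PASS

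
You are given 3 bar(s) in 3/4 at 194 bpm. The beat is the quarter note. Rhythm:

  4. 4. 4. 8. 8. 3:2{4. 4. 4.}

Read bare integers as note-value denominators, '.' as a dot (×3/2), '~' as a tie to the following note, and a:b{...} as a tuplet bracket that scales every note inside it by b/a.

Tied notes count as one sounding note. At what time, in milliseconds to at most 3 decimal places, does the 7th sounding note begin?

note 7 onset = 7b = 2164.948ms

1. 0.0ms @ 0 + 463.918ms (3/2)
2. 463.918ms @ 3/2 + 463.918ms (3/2)
3. 927.835ms @ 3 + 463.918ms (3/2)
4. 1391.753ms @ 9/2 + 231.959ms (3/4)
5. 1623.711ms @ 21/4 + 231.959ms (3/4)
6. 1855.67ms @ 6 + 309.278ms (1)
7. 2164.948ms @ 7 + 309.278ms (1)
8. 2474.227ms @ 8 + 309.278ms (1)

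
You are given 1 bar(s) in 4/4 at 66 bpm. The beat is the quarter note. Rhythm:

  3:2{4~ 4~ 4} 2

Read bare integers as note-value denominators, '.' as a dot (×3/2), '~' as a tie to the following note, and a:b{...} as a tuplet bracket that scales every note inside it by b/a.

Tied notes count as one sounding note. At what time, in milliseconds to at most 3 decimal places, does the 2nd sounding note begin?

1. 0.0ms @ 0 + 1818.182ms (2)
2. 1818.182ms @ 2 + 1818.182ms (2)

note 2 onset = 2b = 1818.182ms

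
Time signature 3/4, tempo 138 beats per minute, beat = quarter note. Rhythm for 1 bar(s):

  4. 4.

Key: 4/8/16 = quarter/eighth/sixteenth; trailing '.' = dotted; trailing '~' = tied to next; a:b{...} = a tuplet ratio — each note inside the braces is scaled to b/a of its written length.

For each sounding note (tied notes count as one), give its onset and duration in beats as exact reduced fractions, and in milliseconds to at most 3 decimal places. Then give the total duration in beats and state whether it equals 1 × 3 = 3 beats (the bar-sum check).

1) 0.0ms=0b +652.174ms=3/2b
2) 652.174ms=3/2b +652.174ms=3/2b
Σ=3b of 3 (138bpm 3/4) — PASS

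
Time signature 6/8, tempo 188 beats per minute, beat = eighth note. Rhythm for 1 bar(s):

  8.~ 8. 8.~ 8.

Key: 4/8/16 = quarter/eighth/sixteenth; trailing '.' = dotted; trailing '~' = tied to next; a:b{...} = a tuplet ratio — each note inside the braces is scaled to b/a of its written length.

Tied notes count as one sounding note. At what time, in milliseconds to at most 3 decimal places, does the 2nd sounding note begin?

note 2 onset = 3b = 957.447ms

1. 0.0ms @ 0 + 957.447ms (3)
2. 957.447ms @ 3 + 957.447ms (3)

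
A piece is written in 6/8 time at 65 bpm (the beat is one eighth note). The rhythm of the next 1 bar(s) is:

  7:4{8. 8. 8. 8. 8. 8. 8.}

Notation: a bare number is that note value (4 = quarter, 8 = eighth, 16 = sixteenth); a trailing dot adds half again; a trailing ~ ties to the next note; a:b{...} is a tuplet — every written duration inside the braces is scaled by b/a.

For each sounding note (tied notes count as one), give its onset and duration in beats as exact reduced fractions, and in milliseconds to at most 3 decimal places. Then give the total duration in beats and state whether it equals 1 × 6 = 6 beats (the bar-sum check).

1) 0.0ms=0b +791.209ms=6/7b
2) 791.209ms=6/7b +791.209ms=6/7b
3) 1582.418ms=12/7b +791.209ms=6/7b
4) 2373.626ms=18/7b +791.209ms=6/7b
5) 3164.835ms=24/7b +791.209ms=6/7b
6) 3956.044ms=30/7b +791.209ms=6/7b
7) 4747.253ms=36/7b +791.209ms=6/7b
Σ=6b of 6 (65bpm 6/8) — PASS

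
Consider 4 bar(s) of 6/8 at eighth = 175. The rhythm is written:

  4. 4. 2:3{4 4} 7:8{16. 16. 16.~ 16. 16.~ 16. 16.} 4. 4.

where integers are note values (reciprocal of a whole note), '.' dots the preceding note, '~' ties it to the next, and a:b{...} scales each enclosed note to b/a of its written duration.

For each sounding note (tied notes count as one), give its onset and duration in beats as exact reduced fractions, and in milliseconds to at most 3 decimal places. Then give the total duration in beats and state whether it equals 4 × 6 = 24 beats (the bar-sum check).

1) 0.0ms=0b +1028.571ms=3b
2) 1028.571ms=3b +1028.571ms=3b
3) 2057.143ms=6b +1028.571ms=3b
4) 3085.714ms=9b +1028.571ms=3b
5) 4114.286ms=12b +293.878ms=6/7b
6) 4408.163ms=90/7b +293.878ms=6/7b
7) 4702.041ms=96/7b +587.755ms=12/7b
8) 5289.796ms=108/7b +587.755ms=12/7b
9) 5877.551ms=120/7b +293.878ms=6/7b
10) 6171.429ms=18b +1028.571ms=3b
11) 7200.0ms=21b +1028.571ms=3b
Σ=24b of 24 (175bpm 6/8) — PASS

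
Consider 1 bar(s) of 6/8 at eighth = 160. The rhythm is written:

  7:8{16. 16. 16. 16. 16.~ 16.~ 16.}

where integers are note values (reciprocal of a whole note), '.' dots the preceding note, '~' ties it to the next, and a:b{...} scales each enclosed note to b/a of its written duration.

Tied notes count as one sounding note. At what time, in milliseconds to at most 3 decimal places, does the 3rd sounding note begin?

1. 0.0ms @ 0 + 321.429ms (6/7)
2. 321.429ms @ 6/7 + 321.429ms (6/7)
3. 642.857ms @ 12/7 + 321.429ms (6/7)
4. 964.286ms @ 18/7 + 321.429ms (6/7)
5. 1285.714ms @ 24/7 + 964.286ms (18/7)

note 3 onset = 12/7b = 642.857ms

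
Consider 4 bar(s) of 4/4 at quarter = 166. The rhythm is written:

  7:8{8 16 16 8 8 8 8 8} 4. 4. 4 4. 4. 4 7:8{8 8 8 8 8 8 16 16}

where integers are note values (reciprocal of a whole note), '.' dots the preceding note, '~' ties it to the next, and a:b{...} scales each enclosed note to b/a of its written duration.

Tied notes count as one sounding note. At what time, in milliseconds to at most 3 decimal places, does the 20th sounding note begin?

1. 0.0ms @ 0 + 206.54ms (4/7)
2. 206.54ms @ 4/7 + 103.27ms (2/7)
3. 309.811ms @ 6/7 + 103.27ms (2/7)
4. 413.081ms @ 8/7 + 206.54ms (4/7)
5. 619.621ms @ 12/7 + 206.54ms (4/7)
6. 826.162ms @ 16/7 + 206.54ms (4/7)
7. 1032.702ms @ 20/7 + 206.54ms (4/7)
8. 1239.243ms @ 24/7 + 206.54ms (4/7)
9. 1445.783ms @ 4 + 542.169ms (3/2)
10. 1987.952ms @ 11/2 + 542.169ms (3/2)
11. 2530.12ms @ 7 + 361.446ms (1)
12. 2891.566ms @ 8 + 542.169ms (3/2)
13. 3433.735ms @ 19/2 + 542.169ms (3/2)
14. 3975.904ms @ 11 + 361.446ms (1)
15. 4337.349ms @ 12 + 206.54ms (4/7)
16. 4543.89ms @ 88/7 + 206.54ms (4/7)
17. 4750.43ms @ 92/7 + 206.54ms (4/7)
18. 4956.971ms @ 96/7 + 206.54ms (4/7)
19. 5163.511ms @ 100/7 + 206.54ms (4/7)
20. 5370.052ms @ 104/7 + 206.54ms (4/7)
21. 5576.592ms @ 108/7 + 103.27ms (2/7)
22. 5679.862ms @ 110/7 + 103.27ms (2/7)

note 20 onset = 104/7b = 5370.052ms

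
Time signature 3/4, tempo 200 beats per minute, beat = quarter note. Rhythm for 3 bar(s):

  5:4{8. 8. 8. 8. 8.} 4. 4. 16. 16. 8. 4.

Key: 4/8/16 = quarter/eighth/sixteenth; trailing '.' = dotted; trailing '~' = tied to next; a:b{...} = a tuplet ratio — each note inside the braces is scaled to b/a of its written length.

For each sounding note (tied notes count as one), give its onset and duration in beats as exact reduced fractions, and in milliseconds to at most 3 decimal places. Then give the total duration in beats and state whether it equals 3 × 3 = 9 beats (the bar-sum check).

1) 0.0ms=0b +180.0ms=3/5b
2) 180.0ms=3/5b +180.0ms=3/5b
3) 360.0ms=6/5b +180.0ms=3/5b
4) 540.0ms=9/5b +180.0ms=3/5b
5) 720.0ms=12/5b +180.0ms=3/5b
6) 900.0ms=3b +450.0ms=3/2b
7) 1350.0ms=9/2b +450.0ms=3/2b
8) 1800.0ms=6b +112.5ms=3/8b
9) 1912.5ms=51/8b +112.5ms=3/8b
10) 2025.0ms=27/4b +225.0ms=3/4b
11) 2250.0ms=15/2b +450.0ms=3/2b
Σ=9b of 9 (200bpm 3/4) — PASS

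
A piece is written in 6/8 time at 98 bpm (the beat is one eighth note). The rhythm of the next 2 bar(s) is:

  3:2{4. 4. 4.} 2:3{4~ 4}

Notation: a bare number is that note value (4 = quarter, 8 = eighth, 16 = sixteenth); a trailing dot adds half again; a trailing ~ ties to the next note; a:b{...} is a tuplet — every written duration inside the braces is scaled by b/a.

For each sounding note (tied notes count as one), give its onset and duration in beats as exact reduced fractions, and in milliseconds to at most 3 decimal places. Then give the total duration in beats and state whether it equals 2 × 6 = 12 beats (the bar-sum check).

1) 0.0ms=0b +1224.49ms=2b
2) 1224.49ms=2b +1224.49ms=2b
3) 2448.98ms=4b +1224.49ms=2b
4) 3673.469ms=6b +3673.469ms=6b
Σ=12b of 12 (98bpm 6/8) — PASS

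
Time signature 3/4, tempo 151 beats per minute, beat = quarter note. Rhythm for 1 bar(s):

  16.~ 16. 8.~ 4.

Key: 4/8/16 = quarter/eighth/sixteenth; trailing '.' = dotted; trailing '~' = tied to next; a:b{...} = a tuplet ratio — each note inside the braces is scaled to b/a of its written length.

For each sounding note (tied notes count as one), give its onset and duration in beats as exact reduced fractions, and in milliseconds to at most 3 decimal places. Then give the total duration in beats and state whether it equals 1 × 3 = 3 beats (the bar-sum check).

1) 0.0ms=0b +298.013ms=3/4b
2) 298.013ms=3/4b +894.04ms=9/4b
Σ=3b of 3 (151bpm 3/4) — PASS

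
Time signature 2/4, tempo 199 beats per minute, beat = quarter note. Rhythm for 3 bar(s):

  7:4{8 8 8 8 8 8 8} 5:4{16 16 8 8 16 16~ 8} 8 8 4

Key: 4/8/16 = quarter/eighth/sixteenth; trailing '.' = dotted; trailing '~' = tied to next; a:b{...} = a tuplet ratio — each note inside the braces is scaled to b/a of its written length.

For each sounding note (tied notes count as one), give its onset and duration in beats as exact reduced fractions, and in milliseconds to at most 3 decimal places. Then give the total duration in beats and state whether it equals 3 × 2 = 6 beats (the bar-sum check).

1) 0.0ms=0b +86.145ms=2/7b
2) 86.145ms=2/7b +86.145ms=2/7b
3) 172.29ms=4/7b +86.145ms=2/7b
4) 258.435ms=6/7b +86.145ms=2/7b
5) 344.58ms=8/7b +86.145ms=2/7b
6) 430.725ms=10/7b +86.145ms=2/7b
7) 516.87ms=12/7b +86.145ms=2/7b
8) 603.015ms=2b +60.302ms=1/5b
9) 663.317ms=11/5b +60.302ms=1/5b
10) 723.618ms=12/5b +120.603ms=2/5b
11) 844.221ms=14/5b +120.603ms=2/5b
12) 964.824ms=16/5b +60.302ms=1/5b
13) 1025.126ms=17/5b +180.905ms=3/5b
14) 1206.03ms=4b +150.754ms=1/2b
15) 1356.784ms=9/2b +150.754ms=1/2b
16) 1507.538ms=5b +301.508ms=1b
Σ=6b of 6 (199bpm 2/4) — PASS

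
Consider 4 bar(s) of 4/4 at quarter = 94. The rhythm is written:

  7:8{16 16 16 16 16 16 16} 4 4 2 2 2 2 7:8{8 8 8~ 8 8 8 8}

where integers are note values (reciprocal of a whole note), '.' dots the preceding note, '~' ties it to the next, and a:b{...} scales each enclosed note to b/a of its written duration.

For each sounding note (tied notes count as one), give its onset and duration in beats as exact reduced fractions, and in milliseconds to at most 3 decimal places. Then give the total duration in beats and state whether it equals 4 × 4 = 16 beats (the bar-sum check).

1) 0.0ms=0b +182.371ms=2/7b
2) 182.371ms=2/7b +182.371ms=2/7b
3) 364.742ms=4/7b +182.371ms=2/7b
4) 547.112ms=6/7b +182.371ms=2/7b
5) 729.483ms=8/7b +182.371ms=2/7b
6) 911.854ms=10/7b +182.371ms=2/7b
7) 1094.225ms=12/7b +182.371ms=2/7b
8) 1276.596ms=2b +638.298ms=1b
9) 1914.894ms=3b +638.298ms=1b
10) 2553.191ms=4b +1276.596ms=2b
11) 3829.787ms=6b +1276.596ms=2b
12) 5106.383ms=8b +1276.596ms=2b
13) 6382.979ms=10b +1276.596ms=2b
14) 7659.574ms=12b +364.742ms=4/7b
15) 8024.316ms=88/7b +364.742ms=4/7b
16) 8389.058ms=92/7b +729.483ms=8/7b
17) 9118.541ms=100/7b +364.742ms=4/7b
18) 9483.283ms=104/7b +364.742ms=4/7b
19) 9848.024ms=108/7b +364.742ms=4/7b
Σ=16b of 16 (94bpm 4/4) — PASS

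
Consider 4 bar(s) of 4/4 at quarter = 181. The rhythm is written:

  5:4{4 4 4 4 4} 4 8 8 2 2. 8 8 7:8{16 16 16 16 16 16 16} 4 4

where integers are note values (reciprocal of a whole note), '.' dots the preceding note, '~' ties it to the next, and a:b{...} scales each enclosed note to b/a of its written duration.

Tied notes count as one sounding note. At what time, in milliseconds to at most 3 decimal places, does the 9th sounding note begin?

note 9 onset = 6b = 1988.95ms

1. 0.0ms @ 0 + 265.193ms (4/5)
2. 265.193ms @ 4/5 + 265.193ms (4/5)
3. 530.387ms @ 8/5 + 265.193ms (4/5)
4. 795.58ms @ 12/5 + 265.193ms (4/5)
5. 1060.773ms @ 16/5 + 265.193ms (4/5)
6. 1325.967ms @ 4 + 331.492ms (1)
7. 1657.459ms @ 5 + 165.746ms (1/2)
8. 1823.204ms @ 11/2 + 165.746ms (1/2)
9. 1988.95ms @ 6 + 662.983ms (2)
10. 2651.934ms @ 8 + 994.475ms (3)
11. 3646.409ms @ 11 + 165.746ms (1/2)
12. 3812.155ms @ 23/2 + 165.746ms (1/2)
13. 3977.901ms @ 12 + 94.712ms (2/7)
14. 4072.612ms @ 86/7 + 94.712ms (2/7)
15. 4167.324ms @ 88/7 + 94.712ms (2/7)
16. 4262.036ms @ 90/7 + 94.712ms (2/7)
17. 4356.748ms @ 92/7 + 94.712ms (2/7)
18. 4451.46ms @ 94/7 + 94.712ms (2/7)
19. 4546.172ms @ 96/7 + 94.712ms (2/7)
20. 4640.884ms @ 14 + 331.492ms (1)
21. 4972.376ms @ 15 + 331.492ms (1)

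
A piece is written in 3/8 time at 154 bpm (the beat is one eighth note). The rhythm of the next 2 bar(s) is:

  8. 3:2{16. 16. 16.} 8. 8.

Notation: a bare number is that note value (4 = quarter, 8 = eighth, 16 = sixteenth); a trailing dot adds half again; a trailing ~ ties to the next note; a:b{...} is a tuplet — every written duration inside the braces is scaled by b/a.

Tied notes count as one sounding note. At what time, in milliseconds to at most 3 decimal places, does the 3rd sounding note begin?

1. 0.0ms @ 0 + 584.416ms (3/2)
2. 584.416ms @ 3/2 + 194.805ms (1/2)
3. 779.221ms @ 2 + 194.805ms (1/2)
4. 974.026ms @ 5/2 + 194.805ms (1/2)
5. 1168.831ms @ 3 + 584.416ms (3/2)
6. 1753.247ms @ 9/2 + 584.416ms (3/2)

note 3 onset = 2b = 779.221ms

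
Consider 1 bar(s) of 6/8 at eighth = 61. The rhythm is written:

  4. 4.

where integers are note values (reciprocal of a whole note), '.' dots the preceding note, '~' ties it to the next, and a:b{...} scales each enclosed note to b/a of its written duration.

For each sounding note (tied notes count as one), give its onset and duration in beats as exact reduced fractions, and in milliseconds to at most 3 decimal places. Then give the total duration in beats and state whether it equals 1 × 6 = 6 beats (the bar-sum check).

1) 0.0ms=0b +2950.82ms=3b
2) 2950.82ms=3b +2950.82ms=3b
Σ=6b of 6 (61bpm 6/8) — PASS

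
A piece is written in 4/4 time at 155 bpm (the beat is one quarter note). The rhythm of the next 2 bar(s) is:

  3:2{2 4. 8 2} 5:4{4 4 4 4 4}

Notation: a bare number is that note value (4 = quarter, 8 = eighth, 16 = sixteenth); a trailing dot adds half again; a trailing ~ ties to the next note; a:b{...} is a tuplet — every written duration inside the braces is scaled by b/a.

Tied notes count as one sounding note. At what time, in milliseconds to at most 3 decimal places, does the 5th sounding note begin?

note 5 onset = 4b = 1548.387ms

1. 0.0ms @ 0 + 516.129ms (4/3)
2. 516.129ms @ 4/3 + 387.097ms (1)
3. 903.226ms @ 7/3 + 129.032ms (1/3)
4. 1032.258ms @ 8/3 + 516.129ms (4/3)
5. 1548.387ms @ 4 + 309.677ms (4/5)
6. 1858.065ms @ 24/5 + 309.677ms (4/5)
7. 2167.742ms @ 28/5 + 309.677ms (4/5)
8. 2477.419ms @ 32/5 + 309.677ms (4/5)
9. 2787.097ms @ 36/5 + 309.677ms (4/5)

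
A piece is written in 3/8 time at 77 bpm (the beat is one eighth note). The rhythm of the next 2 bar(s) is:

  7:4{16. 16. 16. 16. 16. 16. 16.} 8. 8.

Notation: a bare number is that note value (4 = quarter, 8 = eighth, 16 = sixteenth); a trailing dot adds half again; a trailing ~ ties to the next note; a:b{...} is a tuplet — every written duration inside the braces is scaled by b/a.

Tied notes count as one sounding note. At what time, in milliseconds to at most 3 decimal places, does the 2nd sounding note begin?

note 2 onset = 3/7b = 333.952ms

1. 0.0ms @ 0 + 333.952ms (3/7)
2. 333.952ms @ 3/7 + 333.952ms (3/7)
3. 667.904ms @ 6/7 + 333.952ms (3/7)
4. 1001.855ms @ 9/7 + 333.952ms (3/7)
5. 1335.807ms @ 12/7 + 333.952ms (3/7)
6. 1669.759ms @ 15/7 + 333.952ms (3/7)
7. 2003.711ms @ 18/7 + 333.952ms (3/7)
8. 2337.662ms @ 3 + 1168.831ms (3/2)
9. 3506.494ms @ 9/2 + 1168.831ms (3/2)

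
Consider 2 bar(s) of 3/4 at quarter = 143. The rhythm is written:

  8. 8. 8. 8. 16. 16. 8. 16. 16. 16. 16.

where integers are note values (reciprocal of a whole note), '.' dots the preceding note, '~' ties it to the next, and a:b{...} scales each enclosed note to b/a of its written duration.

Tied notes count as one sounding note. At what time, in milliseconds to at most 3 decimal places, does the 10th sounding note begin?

1. 0.0ms @ 0 + 314.685ms (3/4)
2. 314.685ms @ 3/4 + 314.685ms (3/4)
3. 629.371ms @ 3/2 + 314.685ms (3/4)
4. 944.056ms @ 9/4 + 314.685ms (3/4)
5. 1258.741ms @ 3 + 157.343ms (3/8)
6. 1416.084ms @ 27/8 + 157.343ms (3/8)
7. 1573.427ms @ 15/4 + 314.685ms (3/4)
8. 1888.112ms @ 9/2 + 157.343ms (3/8)
9. 2045.455ms @ 39/8 + 157.343ms (3/8)
10. 2202.797ms @ 21/4 + 157.343ms (3/8)
11. 2360.14ms @ 45/8 + 157.343ms (3/8)

note 10 onset = 21/4b = 2202.797ms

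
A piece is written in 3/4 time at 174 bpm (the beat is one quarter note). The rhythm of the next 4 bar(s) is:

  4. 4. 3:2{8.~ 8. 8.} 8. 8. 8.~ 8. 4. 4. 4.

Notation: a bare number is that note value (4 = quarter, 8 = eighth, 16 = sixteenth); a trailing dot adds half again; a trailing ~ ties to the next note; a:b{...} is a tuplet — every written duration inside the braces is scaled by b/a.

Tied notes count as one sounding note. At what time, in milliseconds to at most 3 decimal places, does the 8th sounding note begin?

1. 0.0ms @ 0 + 517.241ms (3/2)
2. 517.241ms @ 3/2 + 517.241ms (3/2)
3. 1034.483ms @ 3 + 344.828ms (1)
4. 1379.31ms @ 4 + 172.414ms (1/2)
5. 1551.724ms @ 9/2 + 258.621ms (3/4)
6. 1810.345ms @ 21/4 + 258.621ms (3/4)
7. 2068.966ms @ 6 + 517.241ms (3/2)
8. 2586.207ms @ 15/2 + 517.241ms (3/2)
9. 3103.448ms @ 9 + 517.241ms (3/2)
10. 3620.69ms @ 21/2 + 517.241ms (3/2)

note 8 onset = 15/2b = 2586.207ms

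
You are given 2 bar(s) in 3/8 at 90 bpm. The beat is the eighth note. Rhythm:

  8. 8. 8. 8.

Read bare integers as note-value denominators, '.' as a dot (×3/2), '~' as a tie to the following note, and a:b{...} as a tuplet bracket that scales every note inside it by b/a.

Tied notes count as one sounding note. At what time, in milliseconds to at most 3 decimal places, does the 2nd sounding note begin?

1. 0.0ms @ 0 + 1000.0ms (3/2)
2. 1000.0ms @ 3/2 + 1000.0ms (3/2)
3. 2000.0ms @ 3 + 1000.0ms (3/2)
4. 3000.0ms @ 9/2 + 1000.0ms (3/2)

note 2 onset = 3/2b = 1000.0ms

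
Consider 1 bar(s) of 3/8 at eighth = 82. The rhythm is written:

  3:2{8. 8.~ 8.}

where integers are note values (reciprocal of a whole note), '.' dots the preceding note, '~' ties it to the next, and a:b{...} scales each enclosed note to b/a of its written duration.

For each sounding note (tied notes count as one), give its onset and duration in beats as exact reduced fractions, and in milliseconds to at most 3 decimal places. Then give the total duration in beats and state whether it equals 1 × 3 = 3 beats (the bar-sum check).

1) 0.0ms=0b +731.707ms=1b
2) 731.707ms=1b +1463.415ms=2b
Σ=3b of 3 (82bpm 3/8) — PASS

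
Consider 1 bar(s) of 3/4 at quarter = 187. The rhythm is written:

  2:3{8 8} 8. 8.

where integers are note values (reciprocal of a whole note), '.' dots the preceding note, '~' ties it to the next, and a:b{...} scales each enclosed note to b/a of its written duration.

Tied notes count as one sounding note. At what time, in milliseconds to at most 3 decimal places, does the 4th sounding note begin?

1. 0.0ms @ 0 + 240.642ms (3/4)
2. 240.642ms @ 3/4 + 240.642ms (3/4)
3. 481.283ms @ 3/2 + 240.642ms (3/4)
4. 721.925ms @ 9/4 + 240.642ms (3/4)

note 4 onset = 9/4b = 721.925ms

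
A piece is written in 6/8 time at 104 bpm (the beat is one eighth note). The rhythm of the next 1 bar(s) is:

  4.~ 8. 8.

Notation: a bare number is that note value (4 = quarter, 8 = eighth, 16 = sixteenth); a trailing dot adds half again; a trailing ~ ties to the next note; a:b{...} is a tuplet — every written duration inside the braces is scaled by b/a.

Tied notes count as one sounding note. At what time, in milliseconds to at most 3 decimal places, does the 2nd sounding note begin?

1. 0.0ms @ 0 + 2596.154ms (9/2)
2. 2596.154ms @ 9/2 + 865.385ms (3/2)

note 2 onset = 9/2b = 2596.154ms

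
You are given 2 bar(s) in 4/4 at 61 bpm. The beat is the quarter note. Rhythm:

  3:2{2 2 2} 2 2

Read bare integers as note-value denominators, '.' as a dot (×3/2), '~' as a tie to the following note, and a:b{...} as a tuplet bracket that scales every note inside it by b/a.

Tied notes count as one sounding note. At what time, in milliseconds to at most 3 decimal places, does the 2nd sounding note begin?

note 2 onset = 4/3b = 1311.475ms

1. 0.0ms @ 0 + 1311.475ms (4/3)
2. 1311.475ms @ 4/3 + 1311.475ms (4/3)
3. 2622.951ms @ 8/3 + 1311.475ms (4/3)
4. 3934.426ms @ 4 + 1967.213ms (2)
5. 5901.639ms @ 6 + 1967.213ms (2)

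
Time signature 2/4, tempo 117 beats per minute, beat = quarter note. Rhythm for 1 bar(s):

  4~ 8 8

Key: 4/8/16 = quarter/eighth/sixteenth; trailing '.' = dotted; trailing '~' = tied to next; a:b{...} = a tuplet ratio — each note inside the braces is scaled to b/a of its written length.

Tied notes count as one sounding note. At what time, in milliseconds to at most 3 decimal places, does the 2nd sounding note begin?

1. 0.0ms @ 0 + 769.231ms (3/2)
2. 769.231ms @ 3/2 + 256.41ms (1/2)

note 2 onset = 3/2b = 769.231ms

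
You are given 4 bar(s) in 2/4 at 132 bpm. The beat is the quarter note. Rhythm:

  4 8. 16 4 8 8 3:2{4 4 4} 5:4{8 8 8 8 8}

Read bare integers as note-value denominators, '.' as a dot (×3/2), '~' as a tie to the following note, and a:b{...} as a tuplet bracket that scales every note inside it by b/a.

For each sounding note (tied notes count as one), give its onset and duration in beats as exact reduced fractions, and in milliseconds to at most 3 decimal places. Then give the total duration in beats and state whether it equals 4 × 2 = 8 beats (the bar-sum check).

1) 0.0ms=0b +454.545ms=1b
2) 454.545ms=1b +340.909ms=3/4b
3) 795.455ms=7/4b +113.636ms=1/4b
4) 909.091ms=2b +454.545ms=1b
5) 1363.636ms=3b +227.273ms=1/2b
6) 1590.909ms=7/2b +227.273ms=1/2b
7) 1818.182ms=4b +303.03ms=2/3b
8) 2121.212ms=14/3b +303.03ms=2/3b
9) 2424.242ms=16/3b +303.03ms=2/3b
10) 2727.273ms=6b +181.818ms=2/5b
11) 2909.091ms=32/5b +181.818ms=2/5b
12) 3090.909ms=34/5b +181.818ms=2/5b
13) 3272.727ms=36/5b +181.818ms=2/5b
14) 3454.545ms=38/5b +181.818ms=2/5b
Σ=8b of 8 (132bpm 2/4) — PASS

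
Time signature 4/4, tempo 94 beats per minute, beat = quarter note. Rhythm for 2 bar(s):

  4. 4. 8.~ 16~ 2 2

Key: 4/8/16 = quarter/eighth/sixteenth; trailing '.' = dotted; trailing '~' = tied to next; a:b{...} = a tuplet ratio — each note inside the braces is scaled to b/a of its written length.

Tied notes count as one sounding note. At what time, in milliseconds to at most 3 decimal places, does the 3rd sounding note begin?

note 3 onset = 3b = 1914.894ms

1. 0.0ms @ 0 + 957.447ms (3/2)
2. 957.447ms @ 3/2 + 957.447ms (3/2)
3. 1914.894ms @ 3 + 1914.894ms (3)
4. 3829.787ms @ 6 + 1276.596ms (2)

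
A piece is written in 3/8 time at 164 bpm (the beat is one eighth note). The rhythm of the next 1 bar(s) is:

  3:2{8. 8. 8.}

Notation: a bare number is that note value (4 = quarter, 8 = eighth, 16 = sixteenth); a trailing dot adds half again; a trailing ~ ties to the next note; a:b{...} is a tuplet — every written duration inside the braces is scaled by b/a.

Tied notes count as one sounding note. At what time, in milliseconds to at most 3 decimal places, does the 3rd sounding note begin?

note 3 onset = 2b = 731.707ms

1. 0.0ms @ 0 + 365.854ms (1)
2. 365.854ms @ 1 + 365.854ms (1)
3. 731.707ms @ 2 + 365.854ms (1)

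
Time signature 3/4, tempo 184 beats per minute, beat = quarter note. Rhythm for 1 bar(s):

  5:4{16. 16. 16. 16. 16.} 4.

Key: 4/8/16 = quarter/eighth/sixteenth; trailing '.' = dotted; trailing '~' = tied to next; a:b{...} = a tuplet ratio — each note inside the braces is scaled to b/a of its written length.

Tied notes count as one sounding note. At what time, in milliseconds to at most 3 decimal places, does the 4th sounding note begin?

1. 0.0ms @ 0 + 97.826ms (3/10)
2. 97.826ms @ 3/10 + 97.826ms (3/10)
3. 195.652ms @ 3/5 + 97.826ms (3/10)
4. 293.478ms @ 9/10 + 97.826ms (3/10)
5. 391.304ms @ 6/5 + 97.826ms (3/10)
6. 489.13ms @ 3/2 + 489.13ms (3/2)

note 4 onset = 9/10b = 293.478ms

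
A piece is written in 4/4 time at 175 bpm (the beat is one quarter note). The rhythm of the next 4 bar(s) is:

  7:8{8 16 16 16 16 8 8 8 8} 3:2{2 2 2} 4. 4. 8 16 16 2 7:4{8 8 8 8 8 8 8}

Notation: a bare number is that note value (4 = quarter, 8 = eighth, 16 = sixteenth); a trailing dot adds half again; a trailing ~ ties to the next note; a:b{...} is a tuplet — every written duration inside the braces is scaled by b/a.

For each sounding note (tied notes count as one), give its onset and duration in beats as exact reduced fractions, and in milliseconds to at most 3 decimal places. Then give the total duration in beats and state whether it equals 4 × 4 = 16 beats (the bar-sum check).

1) 0.0ms=0b +195.918ms=4/7b
2) 195.918ms=4/7b +97.959ms=2/7b
3) 293.878ms=6/7b +97.959ms=2/7b
4) 391.837ms=8/7b +97.959ms=2/7b
5) 489.796ms=10/7b +97.959ms=2/7b
6) 587.755ms=12/7b +195.918ms=4/7b
7) 783.673ms=16/7b +195.918ms=4/7b
8) 979.592ms=20/7b +195.918ms=4/7b
9) 1175.51ms=24/7b +195.918ms=4/7b
10) 1371.429ms=4b +457.143ms=4/3b
11) 1828.571ms=16/3b +457.143ms=4/3b
12) 2285.714ms=20/3b +457.143ms=4/3b
13) 2742.857ms=8b +514.286ms=3/2b
14) 3257.143ms=19/2b +514.286ms=3/2b
15) 3771.429ms=11b +171.429ms=1/2b
16) 3942.857ms=23/2b +85.714ms=1/4b
17) 4028.571ms=47/4b +85.714ms=1/4b
18) 4114.286ms=12b +685.714ms=2b
19) 4800.0ms=14b +97.959ms=2/7b
20) 4897.959ms=100/7b +97.959ms=2/7b
21) 4995.918ms=102/7b +97.959ms=2/7b
22) 5093.878ms=104/7b +97.959ms=2/7b
23) 5191.837ms=106/7b +97.959ms=2/7b
24) 5289.796ms=108/7b +97.959ms=2/7b
25) 5387.755ms=110/7b +97.959ms=2/7b
Σ=16b of 16 (175bpm 4/4) — PASS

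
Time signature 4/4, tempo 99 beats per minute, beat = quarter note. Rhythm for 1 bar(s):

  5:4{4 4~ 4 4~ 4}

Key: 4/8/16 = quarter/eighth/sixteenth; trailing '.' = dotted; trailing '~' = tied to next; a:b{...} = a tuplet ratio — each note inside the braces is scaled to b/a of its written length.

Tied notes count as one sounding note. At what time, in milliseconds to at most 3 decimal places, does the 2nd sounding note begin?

1. 0.0ms @ 0 + 484.848ms (4/5)
2. 484.848ms @ 4/5 + 969.697ms (8/5)
3. 1454.545ms @ 12/5 + 969.697ms (8/5)

note 2 onset = 4/5b = 484.848ms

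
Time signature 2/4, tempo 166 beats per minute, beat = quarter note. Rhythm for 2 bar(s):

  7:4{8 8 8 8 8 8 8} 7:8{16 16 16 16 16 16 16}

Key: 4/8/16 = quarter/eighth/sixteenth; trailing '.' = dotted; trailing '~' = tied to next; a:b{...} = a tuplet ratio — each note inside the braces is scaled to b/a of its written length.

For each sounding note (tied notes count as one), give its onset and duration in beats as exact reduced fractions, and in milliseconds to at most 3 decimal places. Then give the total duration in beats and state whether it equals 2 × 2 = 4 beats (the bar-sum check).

1) 0.0ms=0b +103.27ms=2/7b
2) 103.27ms=2/7b +103.27ms=2/7b
3) 206.54ms=4/7b +103.27ms=2/7b
4) 309.811ms=6/7b +103.27ms=2/7b
5) 413.081ms=8/7b +103.27ms=2/7b
6) 516.351ms=10/7b +103.27ms=2/7b
7) 619.621ms=12/7b +103.27ms=2/7b
8) 722.892ms=2b +103.27ms=2/7b
9) 826.162ms=16/7b +103.27ms=2/7b
10) 929.432ms=18/7b +103.27ms=2/7b
11) 1032.702ms=20/7b +103.27ms=2/7b
12) 1135.972ms=22/7b +103.27ms=2/7b
13) 1239.243ms=24/7b +103.27ms=2/7b
14) 1342.513ms=26/7b +103.27ms=2/7b
Σ=4b of 4 (166bpm 2/4) — PASS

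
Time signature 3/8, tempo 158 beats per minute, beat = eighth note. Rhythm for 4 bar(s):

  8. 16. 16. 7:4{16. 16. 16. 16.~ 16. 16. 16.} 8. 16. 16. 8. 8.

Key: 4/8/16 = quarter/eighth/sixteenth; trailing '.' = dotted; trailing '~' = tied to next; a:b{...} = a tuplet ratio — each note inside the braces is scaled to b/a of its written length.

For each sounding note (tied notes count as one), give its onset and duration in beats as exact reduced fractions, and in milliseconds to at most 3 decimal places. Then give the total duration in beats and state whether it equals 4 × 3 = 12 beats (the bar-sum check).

1) 0.0ms=0b +569.62ms=3/2b
2) 569.62ms=3/2b +284.81ms=3/4b
3) 854.43ms=9/4b +284.81ms=3/4b
4) 1139.241ms=3b +162.749ms=3/7b
5) 1301.989ms=24/7b +162.749ms=3/7b
6) 1464.738ms=27/7b +162.749ms=3/7b
7) 1627.486ms=30/7b +325.497ms=6/7b
8) 1952.984ms=36/7b +162.749ms=3/7b
9) 2115.732ms=39/7b +162.749ms=3/7b
10) 2278.481ms=6b +569.62ms=3/2b
11) 2848.101ms=15/2b +284.81ms=3/4b
12) 3132.911ms=33/4b +284.81ms=3/4b
13) 3417.722ms=9b +569.62ms=3/2b
14) 3987.342ms=21/2b +569.62ms=3/2b
Σ=12b of 12 (158bpm 3/8) — PASS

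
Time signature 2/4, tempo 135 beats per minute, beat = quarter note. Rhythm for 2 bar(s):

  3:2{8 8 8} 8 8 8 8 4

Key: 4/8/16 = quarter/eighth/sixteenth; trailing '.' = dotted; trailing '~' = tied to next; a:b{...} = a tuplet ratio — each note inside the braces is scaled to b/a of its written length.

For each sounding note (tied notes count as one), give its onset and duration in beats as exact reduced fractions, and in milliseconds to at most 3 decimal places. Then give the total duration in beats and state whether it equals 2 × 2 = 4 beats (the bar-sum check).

1) 0.0ms=0b +148.148ms=1/3b
2) 148.148ms=1/3b +148.148ms=1/3b
3) 296.296ms=2/3b +148.148ms=1/3b
4) 444.444ms=1b +222.222ms=1/2b
5) 666.667ms=3/2b +222.222ms=1/2b
6) 888.889ms=2b +222.222ms=1/2b
7) 1111.111ms=5/2b +222.222ms=1/2b
8) 1333.333ms=3b +444.444ms=1b
Σ=4b of 4 (135bpm 2/4) — PASS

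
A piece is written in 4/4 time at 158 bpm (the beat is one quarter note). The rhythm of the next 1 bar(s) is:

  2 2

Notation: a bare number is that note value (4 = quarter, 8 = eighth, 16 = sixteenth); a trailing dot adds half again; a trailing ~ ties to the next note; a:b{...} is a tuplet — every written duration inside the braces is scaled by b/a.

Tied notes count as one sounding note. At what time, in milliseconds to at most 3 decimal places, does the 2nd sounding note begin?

1. 0.0ms @ 0 + 759.494ms (2)
2. 759.494ms @ 2 + 759.494ms (2)

note 2 onset = 2b = 759.494ms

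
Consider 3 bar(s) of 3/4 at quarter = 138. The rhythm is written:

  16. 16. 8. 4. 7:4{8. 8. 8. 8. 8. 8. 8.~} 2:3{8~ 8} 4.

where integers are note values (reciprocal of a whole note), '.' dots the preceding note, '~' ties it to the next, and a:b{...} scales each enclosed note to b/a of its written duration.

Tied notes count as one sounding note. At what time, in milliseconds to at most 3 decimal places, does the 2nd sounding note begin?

note 2 onset = 3/8b = 163.043ms

1. 0.0ms @ 0 + 163.043ms (3/8)
2. 163.043ms @ 3/8 + 163.043ms (3/8)
3. 326.087ms @ 3/4 + 326.087ms (3/4)
4. 652.174ms @ 3/2 + 652.174ms (3/2)
5. 1304.348ms @ 3 + 186.335ms (3/7)
6. 1490.683ms @ 24/7 + 186.335ms (3/7)
7. 1677.019ms @ 27/7 + 186.335ms (3/7)
8. 1863.354ms @ 30/7 + 186.335ms (3/7)
9. 2049.689ms @ 33/7 + 186.335ms (3/7)
10. 2236.025ms @ 36/7 + 186.335ms (3/7)
11. 2422.36ms @ 39/7 + 838.509ms (27/14)
12. 3260.87ms @ 15/2 + 652.174ms (3/2)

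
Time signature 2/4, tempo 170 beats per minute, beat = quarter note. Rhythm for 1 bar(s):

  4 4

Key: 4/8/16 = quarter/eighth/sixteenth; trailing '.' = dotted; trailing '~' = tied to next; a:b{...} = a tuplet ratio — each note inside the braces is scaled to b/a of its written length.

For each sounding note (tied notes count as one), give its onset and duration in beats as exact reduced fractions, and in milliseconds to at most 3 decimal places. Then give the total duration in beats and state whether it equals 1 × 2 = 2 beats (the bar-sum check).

1) 0.0ms=0b +352.941ms=1b
2) 352.941ms=1b +352.941ms=1b
Σ=2b of 2 (170bpm 2/4) — PASS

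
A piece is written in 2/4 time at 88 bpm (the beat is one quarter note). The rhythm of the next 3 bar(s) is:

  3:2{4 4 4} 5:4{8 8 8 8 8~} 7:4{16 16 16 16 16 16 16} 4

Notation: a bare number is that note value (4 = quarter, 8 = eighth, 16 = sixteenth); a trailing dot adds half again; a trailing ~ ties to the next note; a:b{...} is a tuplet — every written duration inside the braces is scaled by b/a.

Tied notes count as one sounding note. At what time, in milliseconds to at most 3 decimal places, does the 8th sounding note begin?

1. 0.0ms @ 0 + 454.545ms (2/3)
2. 454.545ms @ 2/3 + 454.545ms (2/3)
3. 909.091ms @ 4/3 + 454.545ms (2/3)
4. 1363.636ms @ 2 + 272.727ms (2/5)
5. 1636.364ms @ 12/5 + 272.727ms (2/5)
6. 1909.091ms @ 14/5 + 272.727ms (2/5)
7. 2181.818ms @ 16/5 + 272.727ms (2/5)
8. 2454.545ms @ 18/5 + 370.13ms (19/35)
9. 2824.675ms @ 29/7 + 97.403ms (1/7)
10. 2922.078ms @ 30/7 + 97.403ms (1/7)
11. 3019.481ms @ 31/7 + 97.403ms (1/7)
12. 3116.883ms @ 32/7 + 97.403ms (1/7)
13. 3214.286ms @ 33/7 + 97.403ms (1/7)
14. 3311.688ms @ 34/7 + 97.403ms (1/7)
15. 3409.091ms @ 5 + 681.818ms (1)

note 8 onset = 18/5b = 2454.545ms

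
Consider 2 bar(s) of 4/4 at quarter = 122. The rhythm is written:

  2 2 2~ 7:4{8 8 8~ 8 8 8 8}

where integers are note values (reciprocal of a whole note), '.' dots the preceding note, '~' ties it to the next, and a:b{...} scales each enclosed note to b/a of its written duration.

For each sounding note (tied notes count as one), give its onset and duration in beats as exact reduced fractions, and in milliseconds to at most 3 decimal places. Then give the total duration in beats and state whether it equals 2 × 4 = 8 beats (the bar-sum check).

1) 0.0ms=0b +983.607ms=2b
2) 983.607ms=2b +983.607ms=2b
3) 1967.213ms=4b +1124.122ms=16/7b
4) 3091.335ms=44/7b +140.515ms=2/7b
5) 3231.85ms=46/7b +281.03ms=4/7b
6) 3512.881ms=50/7b +140.515ms=2/7b
7) 3653.396ms=52/7b +140.515ms=2/7b
8) 3793.911ms=54/7b +140.515ms=2/7b
Σ=8b of 8 (122bpm 4/4) — PASS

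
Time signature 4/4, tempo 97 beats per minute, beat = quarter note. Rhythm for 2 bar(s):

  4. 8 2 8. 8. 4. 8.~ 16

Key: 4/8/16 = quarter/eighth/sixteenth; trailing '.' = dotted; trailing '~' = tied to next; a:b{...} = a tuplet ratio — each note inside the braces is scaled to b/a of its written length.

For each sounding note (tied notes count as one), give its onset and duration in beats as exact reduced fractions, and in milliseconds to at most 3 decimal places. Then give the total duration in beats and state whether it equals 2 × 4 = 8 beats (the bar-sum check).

1) 0.0ms=0b +927.835ms=3/2b
2) 927.835ms=3/2b +309.278ms=1/2b
3) 1237.113ms=2b +1237.113ms=2b
4) 2474.227ms=4b +463.918ms=3/4b
5) 2938.144ms=19/4b +463.918ms=3/4b
6) 3402.062ms=11/2b +927.835ms=3/2b
7) 4329.897ms=7b +618.557ms=1b
Σ=8b of 8 (97bpm 4/4) — PASS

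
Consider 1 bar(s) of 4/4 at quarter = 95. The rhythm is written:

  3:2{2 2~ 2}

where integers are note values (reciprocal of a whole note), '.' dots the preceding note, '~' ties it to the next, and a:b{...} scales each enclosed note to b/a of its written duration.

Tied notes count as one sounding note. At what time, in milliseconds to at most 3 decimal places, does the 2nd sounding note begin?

1. 0.0ms @ 0 + 842.105ms (4/3)
2. 842.105ms @ 4/3 + 1684.211ms (8/3)

note 2 onset = 4/3b = 842.105ms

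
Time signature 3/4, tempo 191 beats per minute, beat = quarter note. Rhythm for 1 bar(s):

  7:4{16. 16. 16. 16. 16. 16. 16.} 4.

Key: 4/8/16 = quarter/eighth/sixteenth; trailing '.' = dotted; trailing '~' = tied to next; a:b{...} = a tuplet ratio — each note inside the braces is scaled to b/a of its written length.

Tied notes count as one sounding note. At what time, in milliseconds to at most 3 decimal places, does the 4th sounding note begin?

note 4 onset = 9/14b = 201.945ms

1. 0.0ms @ 0 + 67.315ms (3/14)
2. 67.315ms @ 3/14 + 67.315ms (3/14)
3. 134.63ms @ 3/7 + 67.315ms (3/14)
4. 201.945ms @ 9/14 + 67.315ms (3/14)
5. 269.26ms @ 6/7 + 67.315ms (3/14)
6. 336.574ms @ 15/14 + 67.315ms (3/14)
7. 403.889ms @ 9/7 + 67.315ms (3/14)
8. 471.204ms @ 3/2 + 471.204ms (3/2)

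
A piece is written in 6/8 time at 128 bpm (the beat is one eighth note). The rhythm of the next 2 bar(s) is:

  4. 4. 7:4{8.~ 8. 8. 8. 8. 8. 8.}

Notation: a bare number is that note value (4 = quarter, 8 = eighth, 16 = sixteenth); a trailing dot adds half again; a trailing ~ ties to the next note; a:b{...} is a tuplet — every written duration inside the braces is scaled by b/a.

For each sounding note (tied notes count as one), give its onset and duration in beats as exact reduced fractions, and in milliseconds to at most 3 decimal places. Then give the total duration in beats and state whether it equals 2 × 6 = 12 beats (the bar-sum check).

1) 0.0ms=0b +1406.25ms=3b
2) 1406.25ms=3b +1406.25ms=3b
3) 2812.5ms=6b +803.571ms=12/7b
4) 3616.071ms=54/7b +401.786ms=6/7b
5) 4017.857ms=60/7b +401.786ms=6/7b
6) 4419.643ms=66/7b +401.786ms=6/7b
7) 4821.429ms=72/7b +401.786ms=6/7b
8) 5223.214ms=78/7b +401.786ms=6/7b
Σ=12b of 12 (128bpm 6/8) — PASS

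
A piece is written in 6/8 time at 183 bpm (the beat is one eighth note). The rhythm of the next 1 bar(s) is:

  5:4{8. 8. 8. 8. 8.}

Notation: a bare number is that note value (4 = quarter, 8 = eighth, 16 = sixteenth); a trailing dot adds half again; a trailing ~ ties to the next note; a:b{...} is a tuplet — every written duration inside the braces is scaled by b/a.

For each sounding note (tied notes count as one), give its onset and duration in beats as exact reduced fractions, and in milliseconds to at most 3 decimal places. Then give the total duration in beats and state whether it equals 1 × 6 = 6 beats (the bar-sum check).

1) 0.0ms=0b +393.443ms=6/5b
2) 393.443ms=6/5b +393.443ms=6/5b
3) 786.885ms=12/5b +393.443ms=6/5b
4) 1180.328ms=18/5b +393.443ms=6/5b
5) 1573.77ms=24/5b +393.443ms=6/5b
Σ=6b of 6 (183bpm 6/8) — PASS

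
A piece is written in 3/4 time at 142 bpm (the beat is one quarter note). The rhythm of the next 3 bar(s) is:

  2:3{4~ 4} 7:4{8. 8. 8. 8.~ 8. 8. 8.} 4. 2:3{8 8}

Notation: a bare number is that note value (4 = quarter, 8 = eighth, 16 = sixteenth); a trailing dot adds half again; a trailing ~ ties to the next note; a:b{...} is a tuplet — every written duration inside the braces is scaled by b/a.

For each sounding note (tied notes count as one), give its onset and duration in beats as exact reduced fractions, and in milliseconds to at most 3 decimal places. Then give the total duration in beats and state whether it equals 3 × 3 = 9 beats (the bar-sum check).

1) 0.0ms=0b +1267.606ms=3b
2) 1267.606ms=3b +181.087ms=3/7b
3) 1448.692ms=24/7b +181.087ms=3/7b
4) 1629.779ms=27/7b +181.087ms=3/7b
5) 1810.865ms=30/7b +362.173ms=6/7b
6) 2173.038ms=36/7b +181.087ms=3/7b
7) 2354.125ms=39/7b +181.087ms=3/7b
8) 2535.211ms=6b +633.803ms=3/2b
9) 3169.014ms=15/2b +316.901ms=3/4b
10) 3485.915ms=33/4b +316.901ms=3/4b
Σ=9b of 9 (142bpm 3/4) — PASS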